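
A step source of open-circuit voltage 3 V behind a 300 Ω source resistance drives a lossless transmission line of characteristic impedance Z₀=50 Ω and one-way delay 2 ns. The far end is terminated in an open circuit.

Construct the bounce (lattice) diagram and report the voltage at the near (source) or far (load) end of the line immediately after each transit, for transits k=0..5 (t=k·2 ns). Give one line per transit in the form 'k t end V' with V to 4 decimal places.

0 0 source 0.4286
1 2 load 0.8571
2 4 source 1.1633
3 6 load 1.4694
4 8 source 1.6880
5 10 load 1.9067

Γ_L=1.000000, Γ_S=0.714286; launch V₁=3·50/350=0.428571
k=0 src: V=0.4286
k=1 load: inc=0.428571, refl=0.428571·1.000000=0.4286; V=0.000000+0.428571+0.428571=0.8571
k=2 src: inc=0.428571, refl=0.428571·0.714286=0.3061; V=0.428571+0.428571+0.306122=1.1633
k=3 load: inc=0.306122, refl=0.306122·1.000000=0.3061; V=0.857143+0.306122+0.306122=1.4694
k=4 src: inc=0.306122, refl=0.306122·0.714286=0.2187; V=1.163265+0.306122+0.218659=1.6880
k=5 load: inc=0.218659, refl=0.218659·1.000000=0.2187; V=1.469388+0.218659+0.218659=1.9067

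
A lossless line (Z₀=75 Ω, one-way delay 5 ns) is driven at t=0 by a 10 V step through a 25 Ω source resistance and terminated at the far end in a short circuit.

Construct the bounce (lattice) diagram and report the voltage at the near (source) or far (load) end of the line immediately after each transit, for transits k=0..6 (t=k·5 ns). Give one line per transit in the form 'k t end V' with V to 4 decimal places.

Γ_L=-1.000000, Γ_S=-0.500000; launch V₁=10·75/100=7.500000
k=0 src: V=7.5000
k=1 load: inc=7.500000, refl=7.500000·-1.000000=-7.5000; V=0.000000+7.500000+-7.500000=0.0000
k=2 src: inc=-7.500000, refl=-7.500000·-0.500000=3.7500; V=7.500000+-7.500000+3.750000=3.7500
k=3 load: inc=3.750000, refl=3.750000·-1.000000=-3.7500; V=0.000000+3.750000+-3.750000=0.0000
k=4 src: inc=-3.750000, refl=-3.750000·-0.500000=1.8750; V=3.750000+-3.750000+1.875000=1.8750
k=5 load: inc=1.875000, refl=1.875000·-1.000000=-1.8750; V=0.000000+1.875000+-1.875000=0.0000
k=6 src: inc=-1.875000, refl=-1.875000·-0.500000=0.9375; V=1.875000+-1.875000+0.937500=0.9375

0 0 source 7.5000
1 5 load 0.0000
2 10 source 3.7500
3 15 load 0.0000
4 20 source 1.8750
5 25 load 0.0000
6 30 source 0.9375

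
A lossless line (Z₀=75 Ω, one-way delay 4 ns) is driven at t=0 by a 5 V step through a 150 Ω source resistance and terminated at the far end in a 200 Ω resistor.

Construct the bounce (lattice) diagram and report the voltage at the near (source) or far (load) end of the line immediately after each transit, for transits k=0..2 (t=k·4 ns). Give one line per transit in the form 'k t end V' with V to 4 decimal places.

Γ_L=0.454545, Γ_S=0.333333; launch V₁=5·75/225=1.666667
k=0 src: V=1.6667
k=1 load: inc=1.666667, refl=1.666667·0.454545=0.7576; V=0.000000+1.666667+0.757576=2.4242
k=2 src: inc=0.757576, refl=0.757576·0.333333=0.2525; V=1.666667+0.757576+0.252525=2.6768

0 0 source 1.6667
1 4 load 2.4242
2 8 source 2.6768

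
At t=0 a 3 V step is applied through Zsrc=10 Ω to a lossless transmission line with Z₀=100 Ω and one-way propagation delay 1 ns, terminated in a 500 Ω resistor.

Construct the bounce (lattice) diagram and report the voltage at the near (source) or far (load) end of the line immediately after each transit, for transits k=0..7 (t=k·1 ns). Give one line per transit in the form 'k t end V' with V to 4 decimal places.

Γ_L=0.666667, Γ_S=-0.818182; launch V₁=3·100/110=2.727273
k=0 src: V=2.7273
k=1 load: inc=2.727273, refl=2.727273·0.666667=1.8182; V=0.000000+2.727273+1.818182=4.5455
k=2 src: inc=1.818182, refl=1.818182·-0.818182=-1.4876; V=2.727273+1.818182+-1.487603=3.0579
k=3 load: inc=-1.487603, refl=-1.487603·0.666667=-0.9917; V=4.545455+-1.487603+-0.991736=2.0661
k=4 src: inc=-0.991736, refl=-0.991736·-0.818182=0.8114; V=3.057851+-0.991736+0.811420=2.8775
k=5 load: inc=0.811420, refl=0.811420·0.666667=0.5409; V=2.066116+0.811420+0.540947=3.4185
k=6 src: inc=0.540947, refl=0.540947·-0.818182=-0.4426; V=2.877536+0.540947+-0.442593=2.9759
k=7 load: inc=-0.442593, refl=-0.442593·0.666667=-0.2951; V=3.418482+-0.442593+-0.295062=2.6808

0 0 source 2.7273
1 1 load 4.5455
2 2 source 3.0579
3 3 load 2.0661
4 4 source 2.8775
5 5 load 3.4185
6 6 source 2.9759
7 7 load 2.6808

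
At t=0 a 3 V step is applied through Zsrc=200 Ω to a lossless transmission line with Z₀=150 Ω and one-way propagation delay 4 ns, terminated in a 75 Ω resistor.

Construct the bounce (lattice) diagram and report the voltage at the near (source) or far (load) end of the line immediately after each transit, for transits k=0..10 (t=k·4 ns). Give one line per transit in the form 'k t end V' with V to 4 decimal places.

Γ_L=-0.333333, Γ_S=0.142857; launch V₁=3·150/350=1.285714
k=0 src: V=1.2857
k=1 load: inc=1.285714, refl=1.285714·-0.333333=-0.4286; V=0.000000+1.285714+-0.428571=0.8571
k=2 src: inc=-0.428571, refl=-0.428571·0.142857=-0.0612; V=1.285714+-0.428571+-0.061224=0.7959
k=3 load: inc=-0.061224, refl=-0.061224·-0.333333=0.0204; V=0.857143+-0.061224+0.020408=0.8163
k=4 src: inc=0.020408, refl=0.020408·0.142857=0.0029; V=0.795918+0.020408+0.002915=0.8192
k=5 load: inc=0.002915, refl=0.002915·-0.333333=-0.0010; V=0.816327+0.002915+-0.000972=0.8183
k=6 src: inc=-0.000972, refl=-0.000972·0.142857=-0.0001; V=0.819242+-0.000972+-0.000139=0.8181
k=7 load: inc=-0.000139, refl=-0.000139·-0.333333=0.0000; V=0.818270+-0.000139+0.000046=0.8182
k=8 src: inc=0.000046, refl=0.000046·0.142857=0.0000; V=0.818131+0.000046+0.000007=0.8182
k=9 load: inc=0.000007, refl=0.000007·-0.333333=-0.0000; V=0.818178+0.000007+-0.000002=0.8182
k=10 src: inc=-0.000002, refl=-0.000002·0.142857=-0.0000; V=0.818184+-0.000002+-0.000000=0.8182

0 0 source 1.2857
1 4 load 0.8571
2 8 source 0.7959
3 12 load 0.8163
4 16 source 0.8192
5 20 load 0.8183
6 24 source 0.8181
7 28 load 0.8182
8 32 source 0.8182
9 36 load 0.8182
10 40 source 0.8182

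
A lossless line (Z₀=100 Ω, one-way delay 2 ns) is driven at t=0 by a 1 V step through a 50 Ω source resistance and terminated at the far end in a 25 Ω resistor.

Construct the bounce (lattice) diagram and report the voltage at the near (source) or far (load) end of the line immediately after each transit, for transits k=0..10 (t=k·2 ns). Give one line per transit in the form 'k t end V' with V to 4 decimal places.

0 0 source 0.6667
1 2 load 0.2667
2 4 source 0.4000
3 6 load 0.3200
4 8 source 0.3467
5 10 load 0.3307
6 12 source 0.3360
7 14 load 0.3328
8 16 source 0.3339
9 18 load 0.3332
10 20 source 0.3334

Γ_L=-0.600000, Γ_S=-0.333333; launch V₁=1·100/150=0.666667
k=0 src: V=0.6667
k=1 load: inc=0.666667, refl=0.666667·-0.600000=-0.4000; V=0.000000+0.666667+-0.400000=0.2667
k=2 src: inc=-0.400000, refl=-0.400000·-0.333333=0.1333; V=0.666667+-0.400000+0.133333=0.4000
k=3 load: inc=0.133333, refl=0.133333·-0.600000=-0.0800; V=0.266667+0.133333+-0.080000=0.3200
k=4 src: inc=-0.080000, refl=-0.080000·-0.333333=0.0267; V=0.400000+-0.080000+0.026667=0.3467
k=5 load: inc=0.026667, refl=0.026667·-0.600000=-0.0160; V=0.320000+0.026667+-0.016000=0.3307
k=6 src: inc=-0.016000, refl=-0.016000·-0.333333=0.0053; V=0.346667+-0.016000+0.005333=0.3360
k=7 load: inc=0.005333, refl=0.005333·-0.600000=-0.0032; V=0.330667+0.005333+-0.003200=0.3328
k=8 src: inc=-0.003200, refl=-0.003200·-0.333333=0.0011; V=0.336000+-0.003200+0.001067=0.3339
k=9 load: inc=0.001067, refl=0.001067·-0.600000=-0.0006; V=0.332800+0.001067+-0.000640=0.3332
k=10 src: inc=-0.000640, refl=-0.000640·-0.333333=0.0002; V=0.333867+-0.000640+0.000213=0.3334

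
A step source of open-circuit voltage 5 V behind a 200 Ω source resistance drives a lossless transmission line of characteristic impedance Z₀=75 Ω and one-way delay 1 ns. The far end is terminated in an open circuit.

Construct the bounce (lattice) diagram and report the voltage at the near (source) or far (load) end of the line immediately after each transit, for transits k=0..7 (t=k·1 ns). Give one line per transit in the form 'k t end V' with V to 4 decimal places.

0 0 source 1.3636
1 1 load 2.7273
2 2 source 3.3471
3 3 load 3.9669
4 4 source 4.2487
5 5 load 4.5304
6 6 source 4.6585
7 7 load 4.7866

Γ_L=1.000000, Γ_S=0.454545; launch V₁=5·75/275=1.363636
k=0 src: V=1.3636
k=1 load: inc=1.363636, refl=1.363636·1.000000=1.3636; V=0.000000+1.363636+1.363636=2.7273
k=2 src: inc=1.363636, refl=1.363636·0.454545=0.6198; V=1.363636+1.363636+0.619835=3.3471
k=3 load: inc=0.619835, refl=0.619835·1.000000=0.6198; V=2.727273+0.619835+0.619835=3.9669
k=4 src: inc=0.619835, refl=0.619835·0.454545=0.2817; V=3.347107+0.619835+0.281743=4.2487
k=5 load: inc=0.281743, refl=0.281743·1.000000=0.2817; V=3.966942+0.281743+0.281743=4.5304
k=6 src: inc=0.281743, refl=0.281743·0.454545=0.1281; V=4.248685+0.281743+0.128065=4.6585
k=7 load: inc=0.128065, refl=0.128065·1.000000=0.1281; V=4.530428+0.128065+0.128065=4.7866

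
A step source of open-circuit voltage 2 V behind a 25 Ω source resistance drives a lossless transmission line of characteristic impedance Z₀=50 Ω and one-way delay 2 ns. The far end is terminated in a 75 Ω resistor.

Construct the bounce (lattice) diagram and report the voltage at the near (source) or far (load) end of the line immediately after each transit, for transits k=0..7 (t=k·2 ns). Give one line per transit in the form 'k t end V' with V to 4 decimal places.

0 0 source 1.3333
1 2 load 1.6000
2 4 source 1.5111
3 6 load 1.4933
4 8 source 1.4993
5 10 load 1.5004
6 12 source 1.5000
7 14 load 1.5000

Γ_L=0.200000, Γ_S=-0.333333; launch V₁=2·50/75=1.333333
k=0 src: V=1.3333
k=1 load: inc=1.333333, refl=1.333333·0.200000=0.2667; V=0.000000+1.333333+0.266667=1.6000
k=2 src: inc=0.266667, refl=0.266667·-0.333333=-0.0889; V=1.333333+0.266667+-0.088889=1.5111
k=3 load: inc=-0.088889, refl=-0.088889·0.200000=-0.0178; V=1.600000+-0.088889+-0.017778=1.4933
k=4 src: inc=-0.017778, refl=-0.017778·-0.333333=0.0059; V=1.511111+-0.017778+0.005926=1.4993
k=5 load: inc=0.005926, refl=0.005926·0.200000=0.0012; V=1.493333+0.005926+0.001185=1.5004
k=6 src: inc=0.001185, refl=0.001185·-0.333333=-0.0004; V=1.499259+0.001185+-0.000395=1.5000
k=7 load: inc=-0.000395, refl=-0.000395·0.200000=-0.0001; V=1.500444+-0.000395+-0.000079=1.5000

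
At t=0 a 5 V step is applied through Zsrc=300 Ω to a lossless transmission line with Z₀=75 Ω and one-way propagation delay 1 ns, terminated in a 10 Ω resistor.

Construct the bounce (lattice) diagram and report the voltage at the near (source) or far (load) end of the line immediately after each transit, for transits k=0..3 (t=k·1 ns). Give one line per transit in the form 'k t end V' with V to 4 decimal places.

0 0 source 1.0000
1 1 load 0.2353
2 2 source -0.2235
3 3 load 0.1273

Γ_L=-0.764706, Γ_S=0.600000; launch V₁=5·75/375=1.000000
k=0 src: V=1.0000
k=1 load: inc=1.000000, refl=1.000000·-0.764706=-0.7647; V=0.000000+1.000000+-0.764706=0.2353
k=2 src: inc=-0.764706, refl=-0.764706·0.600000=-0.4588; V=1.000000+-0.764706+-0.458824=-0.2235
k=3 load: inc=-0.458824, refl=-0.458824·-0.764706=0.3509; V=0.235294+-0.458824+0.350865=0.1273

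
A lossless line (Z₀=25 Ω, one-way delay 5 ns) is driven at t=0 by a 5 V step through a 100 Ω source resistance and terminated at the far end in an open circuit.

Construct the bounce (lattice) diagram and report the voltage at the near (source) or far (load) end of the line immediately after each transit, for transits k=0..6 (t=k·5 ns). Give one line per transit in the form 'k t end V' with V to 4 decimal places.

0 0 source 1.0000
1 5 load 2.0000
2 10 source 2.6000
3 15 load 3.2000
4 20 source 3.5600
5 25 load 3.9200
6 30 source 4.1360

Γ_L=1.000000, Γ_S=0.600000; launch V₁=5·25/125=1.000000
k=0 src: V=1.0000
k=1 load: inc=1.000000, refl=1.000000·1.000000=1.0000; V=0.000000+1.000000+1.000000=2.0000
k=2 src: inc=1.000000, refl=1.000000·0.600000=0.6000; V=1.000000+1.000000+0.600000=2.6000
k=3 load: inc=0.600000, refl=0.600000·1.000000=0.6000; V=2.000000+0.600000+0.600000=3.2000
k=4 src: inc=0.600000, refl=0.600000·0.600000=0.3600; V=2.600000+0.600000+0.360000=3.5600
k=5 load: inc=0.360000, refl=0.360000·1.000000=0.3600; V=3.200000+0.360000+0.360000=3.9200
k=6 src: inc=0.360000, refl=0.360000·0.600000=0.2160; V=3.560000+0.360000+0.216000=4.1360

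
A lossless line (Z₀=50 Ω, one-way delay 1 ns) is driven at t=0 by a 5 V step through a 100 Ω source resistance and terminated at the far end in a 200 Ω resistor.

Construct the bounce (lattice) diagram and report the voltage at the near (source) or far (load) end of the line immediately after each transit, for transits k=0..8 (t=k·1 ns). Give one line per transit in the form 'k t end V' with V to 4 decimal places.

0 0 source 1.6667
1 1 load 2.6667
2 2 source 3.0000
3 3 load 3.2000
4 4 source 3.2667
5 5 load 3.3067
6 6 source 3.3200
7 7 load 3.3280
8 8 source 3.3307

Γ_L=0.600000, Γ_S=0.333333; launch V₁=5·50/150=1.666667
k=0 src: V=1.6667
k=1 load: inc=1.666667, refl=1.666667·0.600000=1.0000; V=0.000000+1.666667+1.000000=2.6667
k=2 src: inc=1.000000, refl=1.000000·0.333333=0.3333; V=1.666667+1.000000+0.333333=3.0000
k=3 load: inc=0.333333, refl=0.333333·0.600000=0.2000; V=2.666667+0.333333+0.200000=3.2000
k=4 src: inc=0.200000, refl=0.200000·0.333333=0.0667; V=3.000000+0.200000+0.066667=3.2667
k=5 load: inc=0.066667, refl=0.066667·0.600000=0.0400; V=3.200000+0.066667+0.040000=3.3067
k=6 src: inc=0.040000, refl=0.040000·0.333333=0.0133; V=3.266667+0.040000+0.013333=3.3200
k=7 load: inc=0.013333, refl=0.013333·0.600000=0.0080; V=3.306667+0.013333+0.008000=3.3280
k=8 src: inc=0.008000, refl=0.008000·0.333333=0.0027; V=3.320000+0.008000+0.002667=3.3307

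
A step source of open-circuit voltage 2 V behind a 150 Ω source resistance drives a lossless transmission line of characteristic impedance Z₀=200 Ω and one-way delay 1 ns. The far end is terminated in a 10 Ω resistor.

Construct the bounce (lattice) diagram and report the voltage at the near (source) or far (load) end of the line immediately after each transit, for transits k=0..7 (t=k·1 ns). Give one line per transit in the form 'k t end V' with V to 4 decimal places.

Γ_L=-0.904762, Γ_S=-0.142857; launch V₁=2·200/350=1.142857
k=0 src: V=1.1429
k=1 load: inc=1.142857, refl=1.142857·-0.904762=-1.0340; V=0.000000+1.142857+-1.034014=0.1088
k=2 src: inc=-1.034014, refl=-1.034014·-0.142857=0.1477; V=1.142857+-1.034014+0.147716=0.2566
k=3 load: inc=0.147716, refl=0.147716·-0.904762=-0.1336; V=0.108844+0.147716+-0.133648=0.1229
k=4 src: inc=-0.133648, refl=-0.133648·-0.142857=0.0191; V=0.256560+-0.133648+0.019093=0.1420
k=5 load: inc=0.019093, refl=0.019093·-0.904762=-0.0173; V=0.122912+0.019093+-0.017274=0.1247
k=6 src: inc=-0.017274, refl=-0.017274·-0.142857=0.0025; V=0.142004+-0.017274+0.002468=0.1272
k=7 load: inc=0.002468, refl=0.002468·-0.904762=-0.0022; V=0.124730+0.002468+-0.002233=0.1250

0 0 source 1.1429
1 1 load 0.1088
2 2 source 0.2566
3 3 load 0.1229
4 4 source 0.1420
5 5 load 0.1247
6 6 source 0.1272
7 7 load 0.1250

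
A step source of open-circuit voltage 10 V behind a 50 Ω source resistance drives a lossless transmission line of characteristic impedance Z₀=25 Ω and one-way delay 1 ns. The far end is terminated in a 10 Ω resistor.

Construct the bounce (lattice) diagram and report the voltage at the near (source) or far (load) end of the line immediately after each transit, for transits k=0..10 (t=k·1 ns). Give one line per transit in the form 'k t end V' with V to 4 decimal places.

0 0 source 3.3333
1 1 load 1.9048
2 2 source 1.4286
3 3 load 1.6327
4 4 source 1.7007
5 5 load 1.6715
6 6 source 1.6618
7 7 load 1.6660
8 8 source 1.6674
9 9 load 1.6668
10 10 source 1.6666

Γ_L=-0.428571, Γ_S=0.333333; launch V₁=10·25/75=3.333333
k=0 src: V=3.3333
k=1 load: inc=3.333333, refl=3.333333·-0.428571=-1.4286; V=0.000000+3.333333+-1.428571=1.9048
k=2 src: inc=-1.428571, refl=-1.428571·0.333333=-0.4762; V=3.333333+-1.428571+-0.476190=1.4286
k=3 load: inc=-0.476190, refl=-0.476190·-0.428571=0.2041; V=1.904762+-0.476190+0.204082=1.6327
k=4 src: inc=0.204082, refl=0.204082·0.333333=0.0680; V=1.428571+0.204082+0.068027=1.7007
k=5 load: inc=0.068027, refl=0.068027·-0.428571=-0.0292; V=1.632653+0.068027+-0.029155=1.6715
k=6 src: inc=-0.029155, refl=-0.029155·0.333333=-0.0097; V=1.700680+-0.029155+-0.009718=1.6618
k=7 load: inc=-0.009718, refl=-0.009718·-0.428571=0.0042; V=1.671526+-0.009718+0.004165=1.6660
k=8 src: inc=0.004165, refl=0.004165·0.333333=0.0014; V=1.661808+0.004165+0.001388=1.6674
k=9 load: inc=0.001388, refl=0.001388·-0.428571=-0.0006; V=1.665973+0.001388+-0.000595=1.6668
k=10 src: inc=-0.000595, refl=-0.000595·0.333333=-0.0002; V=1.667361+-0.000595+-0.000198=1.6666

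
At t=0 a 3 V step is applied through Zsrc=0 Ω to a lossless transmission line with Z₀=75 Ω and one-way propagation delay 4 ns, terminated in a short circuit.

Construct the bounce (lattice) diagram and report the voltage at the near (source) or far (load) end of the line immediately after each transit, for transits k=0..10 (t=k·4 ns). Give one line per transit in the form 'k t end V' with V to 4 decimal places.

0 0 source 3.0000
1 4 load 0.0000
2 8 source 3.0000
3 12 load 0.0000
4 16 source 3.0000
5 20 load 0.0000
6 24 source 3.0000
7 28 load 0.0000
8 32 source 3.0000
9 36 load 0.0000
10 40 source 3.0000

Γ_L=-1.000000, Γ_S=-1.000000; launch V₁=3·75/75=3.000000
k=0 src: V=3.0000
k=1 load: inc=3.000000, refl=3.000000·-1.000000=-3.0000; V=0.000000+3.000000+-3.000000=0.0000
k=2 src: inc=-3.000000, refl=-3.000000·-1.000000=3.0000; V=3.000000+-3.000000+3.000000=3.0000
k=3 load: inc=3.000000, refl=3.000000·-1.000000=-3.0000; V=0.000000+3.000000+-3.000000=0.0000
k=4 src: inc=-3.000000, refl=-3.000000·-1.000000=3.0000; V=3.000000+-3.000000+3.000000=3.0000
k=5 load: inc=3.000000, refl=3.000000·-1.000000=-3.0000; V=0.000000+3.000000+-3.000000=0.0000
k=6 src: inc=-3.000000, refl=-3.000000·-1.000000=3.0000; V=3.000000+-3.000000+3.000000=3.0000
k=7 load: inc=3.000000, refl=3.000000·-1.000000=-3.0000; V=0.000000+3.000000+-3.000000=0.0000
k=8 src: inc=-3.000000, refl=-3.000000·-1.000000=3.0000; V=3.000000+-3.000000+3.000000=3.0000
k=9 load: inc=3.000000, refl=3.000000·-1.000000=-3.0000; V=0.000000+3.000000+-3.000000=0.0000
k=10 src: inc=-3.000000, refl=-3.000000·-1.000000=3.0000; V=3.000000+-3.000000+3.000000=3.0000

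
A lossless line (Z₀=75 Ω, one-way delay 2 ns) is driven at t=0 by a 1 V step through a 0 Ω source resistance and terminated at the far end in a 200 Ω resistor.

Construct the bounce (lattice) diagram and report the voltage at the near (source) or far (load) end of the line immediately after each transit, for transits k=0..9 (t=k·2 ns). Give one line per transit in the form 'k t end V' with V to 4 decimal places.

Γ_L=0.454545, Γ_S=-1.000000; launch V₁=1·75/75=1.000000
k=0 src: V=1.0000
k=1 load: inc=1.000000, refl=1.000000·0.454545=0.4545; V=0.000000+1.000000+0.454545=1.4545
k=2 src: inc=0.454545, refl=0.454545·-1.000000=-0.4545; V=1.000000+0.454545+-0.454545=1.0000
k=3 load: inc=-0.454545, refl=-0.454545·0.454545=-0.2066; V=1.454545+-0.454545+-0.206612=0.7934
k=4 src: inc=-0.206612, refl=-0.206612·-1.000000=0.2066; V=1.000000+-0.206612+0.206612=1.0000
k=5 load: inc=0.206612, refl=0.206612·0.454545=0.0939; V=0.793388+0.206612+0.093914=1.0939
k=6 src: inc=0.093914, refl=0.093914·-1.000000=-0.0939; V=1.000000+0.093914+-0.093914=1.0000
k=7 load: inc=-0.093914, refl=-0.093914·0.454545=-0.0427; V=1.093914+-0.093914+-0.042688=0.9573
k=8 src: inc=-0.042688, refl=-0.042688·-1.000000=0.0427; V=1.000000+-0.042688+0.042688=1.0000
k=9 load: inc=0.042688, refl=0.042688·0.454545=0.0194; V=0.957312+0.042688+0.019404=1.0194

0 0 source 1.0000
1 2 load 1.4545
2 4 source 1.0000
3 6 load 0.7934
4 8 source 1.0000
5 10 load 1.0939
6 12 source 1.0000
7 14 load 0.9573
8 16 source 1.0000
9 18 load 1.0194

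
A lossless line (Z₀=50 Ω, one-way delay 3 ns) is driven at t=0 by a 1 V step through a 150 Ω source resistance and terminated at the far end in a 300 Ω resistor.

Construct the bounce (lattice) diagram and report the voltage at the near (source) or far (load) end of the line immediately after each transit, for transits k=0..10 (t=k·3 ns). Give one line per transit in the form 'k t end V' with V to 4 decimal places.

Γ_L=0.714286, Γ_S=0.500000; launch V₁=1·50/200=0.250000
k=0 src: V=0.2500
k=1 load: inc=0.250000, refl=0.250000·0.714286=0.1786; V=0.000000+0.250000+0.178571=0.4286
k=2 src: inc=0.178571, refl=0.178571·0.500000=0.0893; V=0.250000+0.178571+0.089286=0.5179
k=3 load: inc=0.089286, refl=0.089286·0.714286=0.0638; V=0.428571+0.089286+0.063776=0.5816
k=4 src: inc=0.063776, refl=0.063776·0.500000=0.0319; V=0.517857+0.063776+0.031888=0.6135
k=5 load: inc=0.031888, refl=0.031888·0.714286=0.0228; V=0.581633+0.031888+0.022777=0.6363
k=6 src: inc=0.022777, refl=0.022777·0.500000=0.0114; V=0.613520+0.022777+0.011388=0.6477
k=7 load: inc=0.011388, refl=0.011388·0.714286=0.0081; V=0.636297+0.011388+0.008135=0.6558
k=8 src: inc=0.008135, refl=0.008135·0.500000=0.0041; V=0.647686+0.008135+0.004067=0.6599
k=9 load: inc=0.004067, refl=0.004067·0.714286=0.0029; V=0.655820+0.004067+0.002905=0.6628
k=10 src: inc=0.002905, refl=0.002905·0.500000=0.0015; V=0.659888+0.002905+0.001453=0.6642

0 0 source 0.2500
1 3 load 0.4286
2 6 source 0.5179
3 9 load 0.5816
4 12 source 0.6135
5 15 load 0.6363
6 18 source 0.6477
7 21 load 0.6558
8 24 source 0.6599
9 27 load 0.6628
10 30 source 0.6642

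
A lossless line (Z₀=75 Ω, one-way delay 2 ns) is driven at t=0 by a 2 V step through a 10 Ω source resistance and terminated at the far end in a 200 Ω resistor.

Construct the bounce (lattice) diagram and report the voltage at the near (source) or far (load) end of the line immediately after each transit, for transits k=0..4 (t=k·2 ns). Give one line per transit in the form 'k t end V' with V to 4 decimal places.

Γ_L=0.454545, Γ_S=-0.764706; launch V₁=2·75/85=1.764706
k=0 src: V=1.7647
k=1 load: inc=1.764706, refl=1.764706·0.454545=0.8021; V=0.000000+1.764706+0.802139=2.5668
k=2 src: inc=0.802139, refl=0.802139·-0.764706=-0.6134; V=1.764706+0.802139+-0.613400=1.9534
k=3 load: inc=-0.613400, refl=-0.613400·0.454545=-0.2788; V=2.566845+-0.613400+-0.278818=1.6746
k=4 src: inc=-0.278818, refl=-0.278818·-0.764706=0.2132; V=1.953444+-0.278818+0.213214=1.8878

0 0 source 1.7647
1 2 load 2.5668
2 4 source 1.9534
3 6 load 1.6746
4 8 source 1.8878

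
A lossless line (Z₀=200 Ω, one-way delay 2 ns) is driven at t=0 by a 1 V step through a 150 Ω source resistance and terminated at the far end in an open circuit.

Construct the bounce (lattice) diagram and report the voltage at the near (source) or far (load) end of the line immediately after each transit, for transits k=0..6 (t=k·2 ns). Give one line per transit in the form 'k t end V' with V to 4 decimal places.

0 0 source 0.5714
1 2 load 1.1429
2 4 source 1.0612
3 6 load 0.9796
4 8 source 0.9913
5 10 load 1.0029
6 12 source 1.0012

Γ_L=1.000000, Γ_S=-0.142857; launch V₁=1·200/350=0.571429
k=0 src: V=0.5714
k=1 load: inc=0.571429, refl=0.571429·1.000000=0.5714; V=0.000000+0.571429+0.571429=1.1429
k=2 src: inc=0.571429, refl=0.571429·-0.142857=-0.0816; V=0.571429+0.571429+-0.081633=1.0612
k=3 load: inc=-0.081633, refl=-0.081633·1.000000=-0.0816; V=1.142857+-0.081633+-0.081633=0.9796
k=4 src: inc=-0.081633, refl=-0.081633·-0.142857=0.0117; V=1.061224+-0.081633+0.011662=0.9913
k=5 load: inc=0.011662, refl=0.011662·1.000000=0.0117; V=0.979592+0.011662+0.011662=1.0029
k=6 src: inc=0.011662, refl=0.011662·-0.142857=-0.0017; V=0.991254+0.011662+-0.001666=1.0012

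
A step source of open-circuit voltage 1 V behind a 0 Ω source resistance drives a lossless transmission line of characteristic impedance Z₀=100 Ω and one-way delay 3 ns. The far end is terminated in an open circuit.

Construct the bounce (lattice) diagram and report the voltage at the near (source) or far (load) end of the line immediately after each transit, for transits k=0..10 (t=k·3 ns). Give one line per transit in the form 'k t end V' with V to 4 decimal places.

Γ_L=1.000000, Γ_S=-1.000000; launch V₁=1·100/100=1.000000
k=0 src: V=1.0000
k=1 load: inc=1.000000, refl=1.000000·1.000000=1.0000; V=0.000000+1.000000+1.000000=2.0000
k=2 src: inc=1.000000, refl=1.000000·-1.000000=-1.0000; V=1.000000+1.000000+-1.000000=1.0000
k=3 load: inc=-1.000000, refl=-1.000000·1.000000=-1.0000; V=2.000000+-1.000000+-1.000000=0.0000
k=4 src: inc=-1.000000, refl=-1.000000·-1.000000=1.0000; V=1.000000+-1.000000+1.000000=1.0000
k=5 load: inc=1.000000, refl=1.000000·1.000000=1.0000; V=0.000000+1.000000+1.000000=2.0000
k=6 src: inc=1.000000, refl=1.000000·-1.000000=-1.0000; V=1.000000+1.000000+-1.000000=1.0000
k=7 load: inc=-1.000000, refl=-1.000000·1.000000=-1.0000; V=2.000000+-1.000000+-1.000000=0.0000
k=8 src: inc=-1.000000, refl=-1.000000·-1.000000=1.0000; V=1.000000+-1.000000+1.000000=1.0000
k=9 load: inc=1.000000, refl=1.000000·1.000000=1.0000; V=0.000000+1.000000+1.000000=2.0000
k=10 src: inc=1.000000, refl=1.000000·-1.000000=-1.0000; V=1.000000+1.000000+-1.000000=1.0000

0 0 source 1.0000
1 3 load 2.0000
2 6 source 1.0000
3 9 load 0.0000
4 12 source 1.0000
5 15 load 2.0000
6 18 source 1.0000
7 21 load 0.0000
8 24 source 1.0000
9 27 load 2.0000
10 30 source 1.0000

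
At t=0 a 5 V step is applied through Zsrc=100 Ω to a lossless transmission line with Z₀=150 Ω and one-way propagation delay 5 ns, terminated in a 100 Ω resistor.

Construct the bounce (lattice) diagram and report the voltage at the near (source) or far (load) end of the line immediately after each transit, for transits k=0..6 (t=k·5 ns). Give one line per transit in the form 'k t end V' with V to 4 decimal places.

Γ_L=-0.200000, Γ_S=-0.200000; launch V₁=5·150/250=3.000000
k=0 src: V=3.0000
k=1 load: inc=3.000000, refl=3.000000·-0.200000=-0.6000; V=0.000000+3.000000+-0.600000=2.4000
k=2 src: inc=-0.600000, refl=-0.600000·-0.200000=0.1200; V=3.000000+-0.600000+0.120000=2.5200
k=3 load: inc=0.120000, refl=0.120000·-0.200000=-0.0240; V=2.400000+0.120000+-0.024000=2.4960
k=4 src: inc=-0.024000, refl=-0.024000·-0.200000=0.0048; V=2.520000+-0.024000+0.004800=2.5008
k=5 load: inc=0.004800, refl=0.004800·-0.200000=-0.0010; V=2.496000+0.004800+-0.000960=2.4998
k=6 src: inc=-0.000960, refl=-0.000960·-0.200000=0.0002; V=2.500800+-0.000960+0.000192=2.5000

0 0 source 3.0000
1 5 load 2.4000
2 10 source 2.5200
3 15 load 2.4960
4 20 source 2.5008
5 25 load 2.4998
6 30 source 2.5000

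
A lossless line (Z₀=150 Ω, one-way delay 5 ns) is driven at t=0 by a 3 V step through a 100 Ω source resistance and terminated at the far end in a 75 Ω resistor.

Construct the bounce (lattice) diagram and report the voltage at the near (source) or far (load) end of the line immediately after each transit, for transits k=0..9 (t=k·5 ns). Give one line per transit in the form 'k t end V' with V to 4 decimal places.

0 0 source 1.8000
1 5 load 1.2000
2 10 source 1.3200
3 15 load 1.2800
4 20 source 1.2880
5 25 load 1.2853
6 30 source 1.2859
7 35 load 1.2857
8 40 source 1.2857
9 45 load 1.2857

Γ_L=-0.333333, Γ_S=-0.200000; launch V₁=3·150/250=1.800000
k=0 src: V=1.8000
k=1 load: inc=1.800000, refl=1.800000·-0.333333=-0.6000; V=0.000000+1.800000+-0.600000=1.2000
k=2 src: inc=-0.600000, refl=-0.600000·-0.200000=0.1200; V=1.800000+-0.600000+0.120000=1.3200
k=3 load: inc=0.120000, refl=0.120000·-0.333333=-0.0400; V=1.200000+0.120000+-0.040000=1.2800
k=4 src: inc=-0.040000, refl=-0.040000·-0.200000=0.0080; V=1.320000+-0.040000+0.008000=1.2880
k=5 load: inc=0.008000, refl=0.008000·-0.333333=-0.0027; V=1.280000+0.008000+-0.002667=1.2853
k=6 src: inc=-0.002667, refl=-0.002667·-0.200000=0.0005; V=1.288000+-0.002667+0.000533=1.2859
k=7 load: inc=0.000533, refl=0.000533·-0.333333=-0.0002; V=1.285333+0.000533+-0.000178=1.2857
k=8 src: inc=-0.000178, refl=-0.000178·-0.200000=0.0000; V=1.285867+-0.000178+0.000036=1.2857
k=9 load: inc=0.000036, refl=0.000036·-0.333333=-0.0000; V=1.285689+0.000036+-0.000012=1.2857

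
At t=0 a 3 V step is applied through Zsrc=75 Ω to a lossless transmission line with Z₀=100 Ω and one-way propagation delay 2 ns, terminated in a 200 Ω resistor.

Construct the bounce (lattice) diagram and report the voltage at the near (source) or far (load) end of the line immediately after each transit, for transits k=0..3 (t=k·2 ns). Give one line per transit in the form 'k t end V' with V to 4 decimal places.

0 0 source 1.7143
1 2 load 2.2857
2 4 source 2.2041
3 6 load 2.1769

Γ_L=0.333333, Γ_S=-0.142857; launch V₁=3·100/175=1.714286
k=0 src: V=1.7143
k=1 load: inc=1.714286, refl=1.714286·0.333333=0.5714; V=0.000000+1.714286+0.571429=2.2857
k=2 src: inc=0.571429, refl=0.571429·-0.142857=-0.0816; V=1.714286+0.571429+-0.081633=2.2041
k=3 load: inc=-0.081633, refl=-0.081633·0.333333=-0.0272; V=2.285714+-0.081633+-0.027211=2.1769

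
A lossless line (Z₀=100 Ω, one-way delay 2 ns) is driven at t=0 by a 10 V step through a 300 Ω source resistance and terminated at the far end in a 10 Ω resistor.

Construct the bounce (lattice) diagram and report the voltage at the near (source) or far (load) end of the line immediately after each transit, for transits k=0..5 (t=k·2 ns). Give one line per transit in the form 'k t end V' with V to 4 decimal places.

Γ_L=-0.818182, Γ_S=0.500000; launch V₁=10·100/400=2.500000
k=0 src: V=2.5000
k=1 load: inc=2.500000, refl=2.500000·-0.818182=-2.0455; V=0.000000+2.500000+-2.045455=0.4545
k=2 src: inc=-2.045455, refl=-2.045455·0.500000=-1.0227; V=2.500000+-2.045455+-1.022727=-0.5682
k=3 load: inc=-1.022727, refl=-1.022727·-0.818182=0.8368; V=0.454545+-1.022727+0.836777=0.2686
k=4 src: inc=0.836777, refl=0.836777·0.500000=0.4184; V=-0.568182+0.836777+0.418388=0.6870
k=5 load: inc=0.418388, refl=0.418388·-0.818182=-0.3423; V=0.268595+0.418388+-0.342318=0.3447

0 0 source 2.5000
1 2 load 0.4545
2 4 source -0.5682
3 6 load 0.2686
4 8 source 0.6870
5 10 load 0.3447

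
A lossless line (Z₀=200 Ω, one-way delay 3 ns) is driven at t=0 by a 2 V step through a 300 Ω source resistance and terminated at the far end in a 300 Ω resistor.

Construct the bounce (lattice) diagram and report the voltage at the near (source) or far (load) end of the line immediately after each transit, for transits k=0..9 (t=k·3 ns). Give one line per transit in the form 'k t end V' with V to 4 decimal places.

Γ_L=0.200000, Γ_S=0.200000; launch V₁=2·200/500=0.800000
k=0 src: V=0.8000
k=1 load: inc=0.800000, refl=0.800000·0.200000=0.1600; V=0.000000+0.800000+0.160000=0.9600
k=2 src: inc=0.160000, refl=0.160000·0.200000=0.0320; V=0.800000+0.160000+0.032000=0.9920
k=3 load: inc=0.032000, refl=0.032000·0.200000=0.0064; V=0.960000+0.032000+0.006400=0.9984
k=4 src: inc=0.006400, refl=0.006400·0.200000=0.0013; V=0.992000+0.006400+0.001280=0.9997
k=5 load: inc=0.001280, refl=0.001280·0.200000=0.0003; V=0.998400+0.001280+0.000256=0.9999
k=6 src: inc=0.000256, refl=0.000256·0.200000=0.0001; V=0.999680+0.000256+0.000051=1.0000
k=7 load: inc=0.000051, refl=0.000051·0.200000=0.0000; V=0.999936+0.000051+0.000010=1.0000
k=8 src: inc=0.000010, refl=0.000010·0.200000=0.0000; V=0.999987+0.000010+0.000002=1.0000
k=9 load: inc=0.000002, refl=0.000002·0.200000=0.0000; V=0.999997+0.000002+0.000000=1.0000

0 0 source 0.8000
1 3 load 0.9600
2 6 source 0.9920
3 9 load 0.9984
4 12 source 0.9997
5 15 load 0.9999
6 18 source 1.0000
7 21 load 1.0000
8 24 source 1.0000
9 27 load 1.0000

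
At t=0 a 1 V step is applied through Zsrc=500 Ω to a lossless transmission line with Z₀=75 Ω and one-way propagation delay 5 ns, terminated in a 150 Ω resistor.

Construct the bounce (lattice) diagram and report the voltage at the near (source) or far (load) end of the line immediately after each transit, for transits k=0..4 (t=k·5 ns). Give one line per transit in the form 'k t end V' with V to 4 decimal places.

0 0 source 0.1304
1 5 load 0.1739
2 10 source 0.2060
3 15 load 0.2168
4 20 source 0.2247

Γ_L=0.333333, Γ_S=0.739130; launch V₁=1·75/575=0.130435
k=0 src: V=0.1304
k=1 load: inc=0.130435, refl=0.130435·0.333333=0.0435; V=0.000000+0.130435+0.043478=0.1739
k=2 src: inc=0.043478, refl=0.043478·0.739130=0.0321; V=0.130435+0.043478+0.032136=0.2060
k=3 load: inc=0.032136, refl=0.032136·0.333333=0.0107; V=0.173913+0.032136+0.010712=0.2168
k=4 src: inc=0.010712, refl=0.010712·0.739130=0.0079; V=0.206049+0.010712+0.007918=0.2247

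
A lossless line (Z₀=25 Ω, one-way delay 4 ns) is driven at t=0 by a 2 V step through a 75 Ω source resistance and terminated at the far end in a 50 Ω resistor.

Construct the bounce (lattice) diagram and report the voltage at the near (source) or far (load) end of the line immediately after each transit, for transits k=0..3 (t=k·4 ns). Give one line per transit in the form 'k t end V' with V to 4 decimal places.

0 0 source 0.5000
1 4 load 0.6667
2 8 source 0.7500
3 12 load 0.7778

Γ_L=0.333333, Γ_S=0.500000; launch V₁=2·25/100=0.500000
k=0 src: V=0.5000
k=1 load: inc=0.500000, refl=0.500000·0.333333=0.1667; V=0.000000+0.500000+0.166667=0.6667
k=2 src: inc=0.166667, refl=0.166667·0.500000=0.0833; V=0.500000+0.166667+0.083333=0.7500
k=3 load: inc=0.083333, refl=0.083333·0.333333=0.0278; V=0.666667+0.083333+0.027778=0.7778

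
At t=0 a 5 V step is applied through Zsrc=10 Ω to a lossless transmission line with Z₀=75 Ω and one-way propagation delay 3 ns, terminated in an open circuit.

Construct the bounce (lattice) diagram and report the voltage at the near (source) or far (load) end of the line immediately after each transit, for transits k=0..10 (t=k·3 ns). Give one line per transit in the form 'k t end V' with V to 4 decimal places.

0 0 source 4.4118
1 3 load 8.8235
2 6 source 5.4498
3 9 load 2.0761
4 12 source 4.6560
5 15 load 7.2359
6 18 source 5.2630
7 21 load 3.2902
8 24 source 4.7988
9 27 load 6.3075
10 30 source 5.1538

Γ_L=1.000000, Γ_S=-0.764706; launch V₁=5·75/85=4.411765
k=0 src: V=4.4118
k=1 load: inc=4.411765, refl=4.411765·1.000000=4.4118; V=0.000000+4.411765+4.411765=8.8235
k=2 src: inc=4.411765, refl=4.411765·-0.764706=-3.3737; V=4.411765+4.411765+-3.373702=5.4498
k=3 load: inc=-3.373702, refl=-3.373702·1.000000=-3.3737; V=8.823529+-3.373702+-3.373702=2.0761
k=4 src: inc=-3.373702, refl=-3.373702·-0.764706=2.5799; V=5.449827+-3.373702+2.579890=4.6560
k=5 load: inc=2.579890, refl=2.579890·1.000000=2.5799; V=2.076125+2.579890+2.579890=7.2359
k=6 src: inc=2.579890, refl=2.579890·-0.764706=-1.9729; V=4.656015+2.579890+-1.972857=5.2630
k=7 load: inc=-1.972857, refl=-1.972857·1.000000=-1.9729; V=7.235905+-1.972857+-1.972857=3.2902
k=8 src: inc=-1.972857, refl=-1.972857·-0.764706=1.5087; V=5.263048+-1.972857+1.508655=4.7988
k=9 load: inc=1.508655, refl=1.508655·1.000000=1.5087; V=3.290190+1.508655+1.508655=6.3075
k=10 src: inc=1.508655, refl=1.508655·-0.764706=-1.1537; V=4.798846+1.508655+-1.153678=5.1538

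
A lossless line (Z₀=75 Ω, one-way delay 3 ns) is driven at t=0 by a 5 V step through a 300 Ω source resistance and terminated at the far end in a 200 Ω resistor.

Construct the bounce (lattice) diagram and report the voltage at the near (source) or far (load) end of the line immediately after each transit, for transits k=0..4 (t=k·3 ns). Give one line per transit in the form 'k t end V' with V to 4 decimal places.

Γ_L=0.454545, Γ_S=0.600000; launch V₁=5·75/375=1.000000
k=0 src: V=1.0000
k=1 load: inc=1.000000, refl=1.000000·0.454545=0.4545; V=0.000000+1.000000+0.454545=1.4545
k=2 src: inc=0.454545, refl=0.454545·0.600000=0.2727; V=1.000000+0.454545+0.272727=1.7273
k=3 load: inc=0.272727, refl=0.272727·0.454545=0.1240; V=1.454545+0.272727+0.123967=1.8512
k=4 src: inc=0.123967, refl=0.123967·0.600000=0.0744; V=1.727273+0.123967+0.074380=1.9256

0 0 source 1.0000
1 3 load 1.4545
2 6 source 1.7273
3 9 load 1.8512
4 12 source 1.9256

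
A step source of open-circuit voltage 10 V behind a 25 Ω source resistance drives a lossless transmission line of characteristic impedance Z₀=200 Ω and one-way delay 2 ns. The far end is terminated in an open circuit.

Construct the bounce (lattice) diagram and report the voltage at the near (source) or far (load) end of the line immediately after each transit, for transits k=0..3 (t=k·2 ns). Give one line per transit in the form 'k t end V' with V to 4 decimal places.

Γ_L=1.000000, Γ_S=-0.777778; launch V₁=10·200/225=8.888889
k=0 src: V=8.8889
k=1 load: inc=8.888889, refl=8.888889·1.000000=8.8889; V=0.000000+8.888889+8.888889=17.7778
k=2 src: inc=8.888889, refl=8.888889·-0.777778=-6.9136; V=8.888889+8.888889+-6.913580=10.8642
k=3 load: inc=-6.913580, refl=-6.913580·1.000000=-6.9136; V=17.777778+-6.913580+-6.913580=3.9506

0 0 source 8.8889
1 2 load 17.7778
2 4 source 10.8642
3 6 load 3.9506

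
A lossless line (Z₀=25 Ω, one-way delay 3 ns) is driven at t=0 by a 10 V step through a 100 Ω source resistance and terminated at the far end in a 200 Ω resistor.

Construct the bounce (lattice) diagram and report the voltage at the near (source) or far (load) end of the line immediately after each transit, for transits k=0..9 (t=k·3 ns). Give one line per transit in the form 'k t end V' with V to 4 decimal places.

0 0 source 2.0000
1 3 load 3.5556
2 6 source 4.4889
3 9 load 5.2148
4 12 source 5.6504
5 15 load 5.9891
6 18 source 6.1924
7 21 load 6.3505
8 24 source 6.4453
9 27 load 6.5191

Γ_L=0.777778, Γ_S=0.600000; launch V₁=10·25/125=2.000000
k=0 src: V=2.0000
k=1 load: inc=2.000000, refl=2.000000·0.777778=1.5556; V=0.000000+2.000000+1.555556=3.5556
k=2 src: inc=1.555556, refl=1.555556·0.600000=0.9333; V=2.000000+1.555556+0.933333=4.4889
k=3 load: inc=0.933333, refl=0.933333·0.777778=0.7259; V=3.555556+0.933333+0.725926=5.2148
k=4 src: inc=0.725926, refl=0.725926·0.600000=0.4356; V=4.488889+0.725926+0.435556=5.6504
k=5 load: inc=0.435556, refl=0.435556·0.777778=0.3388; V=5.214815+0.435556+0.338765=5.9891
k=6 src: inc=0.338765, refl=0.338765·0.600000=0.2033; V=5.650370+0.338765+0.203259=6.1924
k=7 load: inc=0.203259, refl=0.203259·0.777778=0.1581; V=5.989136+0.203259+0.158091=6.3505
k=8 src: inc=0.158091, refl=0.158091·0.600000=0.0949; V=6.192395+0.158091+0.094854=6.4453
k=9 load: inc=0.094854, refl=0.094854·0.777778=0.0738; V=6.350486+0.094854+0.073776=6.5191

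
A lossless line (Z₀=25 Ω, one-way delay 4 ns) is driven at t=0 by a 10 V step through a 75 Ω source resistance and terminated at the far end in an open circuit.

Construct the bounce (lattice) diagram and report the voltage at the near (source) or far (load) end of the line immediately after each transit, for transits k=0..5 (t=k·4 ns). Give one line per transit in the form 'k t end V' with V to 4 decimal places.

0 0 source 2.5000
1 4 load 5.0000
2 8 source 6.2500
3 12 load 7.5000
4 16 source 8.1250
5 20 load 8.7500

Γ_L=1.000000, Γ_S=0.500000; launch V₁=10·25/100=2.500000
k=0 src: V=2.5000
k=1 load: inc=2.500000, refl=2.500000·1.000000=2.5000; V=0.000000+2.500000+2.500000=5.0000
k=2 src: inc=2.500000, refl=2.500000·0.500000=1.2500; V=2.500000+2.500000+1.250000=6.2500
k=3 load: inc=1.250000, refl=1.250000·1.000000=1.2500; V=5.000000+1.250000+1.250000=7.5000
k=4 src: inc=1.250000, refl=1.250000·0.500000=0.6250; V=6.250000+1.250000+0.625000=8.1250
k=5 load: inc=0.625000, refl=0.625000·1.000000=0.6250; V=7.500000+0.625000+0.625000=8.7500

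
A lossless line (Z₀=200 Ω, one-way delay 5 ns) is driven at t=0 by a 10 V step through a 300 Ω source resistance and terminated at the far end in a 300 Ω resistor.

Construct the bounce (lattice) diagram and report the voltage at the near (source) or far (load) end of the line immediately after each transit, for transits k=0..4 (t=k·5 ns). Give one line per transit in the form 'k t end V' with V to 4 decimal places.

0 0 source 4.0000
1 5 load 4.8000
2 10 source 4.9600
3 15 load 4.9920
4 20 source 4.9984

Γ_L=0.200000, Γ_S=0.200000; launch V₁=10·200/500=4.000000
k=0 src: V=4.0000
k=1 load: inc=4.000000, refl=4.000000·0.200000=0.8000; V=0.000000+4.000000+0.800000=4.8000
k=2 src: inc=0.800000, refl=0.800000·0.200000=0.1600; V=4.000000+0.800000+0.160000=4.9600
k=3 load: inc=0.160000, refl=0.160000·0.200000=0.0320; V=4.800000+0.160000+0.032000=4.9920
k=4 src: inc=0.032000, refl=0.032000·0.200000=0.0064; V=4.960000+0.032000+0.006400=4.9984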